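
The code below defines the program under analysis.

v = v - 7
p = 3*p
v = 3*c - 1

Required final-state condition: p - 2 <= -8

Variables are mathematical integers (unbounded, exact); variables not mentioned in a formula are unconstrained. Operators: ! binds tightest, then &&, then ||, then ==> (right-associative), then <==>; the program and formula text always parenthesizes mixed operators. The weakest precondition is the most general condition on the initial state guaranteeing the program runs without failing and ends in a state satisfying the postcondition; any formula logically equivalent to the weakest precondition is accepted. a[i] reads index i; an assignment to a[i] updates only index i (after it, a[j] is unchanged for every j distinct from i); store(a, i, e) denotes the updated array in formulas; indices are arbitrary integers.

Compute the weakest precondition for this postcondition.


Working backward. After the program, the postcondition p - 2 <= -8 must hold; in canonical form it is p <= -6.
Before v := 3*c - 1: p <= -6
Before p := 3*p: 3*p <= -6
Before v := v - 7: 3*p <= -6
Answer: WP = 3*p <= -6


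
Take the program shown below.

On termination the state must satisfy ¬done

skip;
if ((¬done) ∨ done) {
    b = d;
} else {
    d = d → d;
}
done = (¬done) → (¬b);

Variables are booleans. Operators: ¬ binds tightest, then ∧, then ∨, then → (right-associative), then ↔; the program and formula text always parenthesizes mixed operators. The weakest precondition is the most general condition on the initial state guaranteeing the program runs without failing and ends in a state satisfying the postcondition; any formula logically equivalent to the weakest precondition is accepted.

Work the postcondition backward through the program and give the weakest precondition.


Working backward. After the program, ¬done must hold.
Before done := (¬done) → (¬b): ¬((¬done) → (¬b))
Then branch requires ¬((¬done) → (¬d)); else branch requires ¬((¬done) → (¬b)).
Before the if: ¬((¬done) → (¬d))
Before skip: ¬((¬done) → (¬d))
Answer: WP = ¬((¬done) → (¬d))


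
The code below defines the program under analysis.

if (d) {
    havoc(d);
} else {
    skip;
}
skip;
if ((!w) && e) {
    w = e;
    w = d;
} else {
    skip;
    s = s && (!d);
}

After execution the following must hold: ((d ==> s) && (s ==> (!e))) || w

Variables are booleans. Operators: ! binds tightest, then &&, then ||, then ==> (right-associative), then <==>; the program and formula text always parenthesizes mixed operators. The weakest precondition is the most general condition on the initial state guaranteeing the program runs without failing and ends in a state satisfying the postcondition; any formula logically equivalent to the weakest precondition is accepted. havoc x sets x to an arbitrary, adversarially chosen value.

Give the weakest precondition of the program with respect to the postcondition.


Working backward. After the program, ((d ==> s) && (s ==> (!e))) || w must hold.
Then branch requires ((d ==> s) && (s ==> (!e))) || d; else branch requires ((d ==> (s && (!d))) && ((s && (!d)) ==> (!e))) || w.
Before the if: (((!w) && e) ==> (((d ==> s) && (s ==> (!e))) || d)) && ((!((!w) && e)) ==> (((d ==> (s && (!d))) && ((s && (!d)) ==> (!e))) || w))
Before skip: (((!w) && e) ==> (((d ==> s) && (s ==> (!e))) || d)) && ((!((!w) && e)) ==> (((d ==> (s && (!d))) && ((s && (!d)) ==> (!e))) || w))
Then branch requires ((!((!w) && e)) ==> w) && (((!w) && e) ==> (s ==> (!e))) && ((!((!w) && e)) ==> ((s ==> (!e)) || w)); else branch requires (((!w) && e) ==> (((d ==> s) && (s ==> (!e))) || d)) && ((!((!w) && e)) ==> (((d ==> (s && (!d))) && ((s && (!d)) ==> (!e))) || w)).
Before the if: (d ==> (((!((!w) && e)) ==> w) && (((!w) && e) ==> (s ==> (!e))) && ((!((!w) && e)) ==> ((s ==> (!e)) || w)))) && ((!d) ==> ((((!w) && e) ==> (((d ==> s) && (s ==> (!e))) || d)) && ((!((!w) && e)) ==> (((d ==> (s && (!d))) && ((s && (!d)) ==> (!e))) || w))))
Answer: WP = (d ==> (((!((!w) && e)) ==> w) && (((!w) && e) ==> (s ==> (!e))) && ((!((!w) && e)) ==> ((s ==> (!e)) || w)))) && ((!d) ==> ((((!w) && e) ==> (((d ==> s) && (s ==> (!e))) || d)) && ((!((!w) && e)) ==> (((d ==> (s && (!d))) && ((s && (!d)) ==> (!e))) || w))))


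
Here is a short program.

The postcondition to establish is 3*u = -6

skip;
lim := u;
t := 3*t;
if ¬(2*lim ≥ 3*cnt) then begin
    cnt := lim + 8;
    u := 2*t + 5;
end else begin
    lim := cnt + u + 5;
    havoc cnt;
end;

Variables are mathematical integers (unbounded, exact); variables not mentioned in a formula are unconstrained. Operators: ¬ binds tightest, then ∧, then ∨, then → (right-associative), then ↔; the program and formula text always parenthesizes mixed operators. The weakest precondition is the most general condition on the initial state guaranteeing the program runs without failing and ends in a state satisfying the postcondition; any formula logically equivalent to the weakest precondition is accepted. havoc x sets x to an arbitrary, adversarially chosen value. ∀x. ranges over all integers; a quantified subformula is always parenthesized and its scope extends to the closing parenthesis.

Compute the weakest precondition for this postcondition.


Working backward. After the program, 3*u = -6 must hold.
Then branch requires 6*t = -21; else branch requires 3*u = -6.
Before the if: ((¬(2*lim ≥ 3*cnt)) → 6*t = -21) ∧ (2*lim ≥ 3*cnt → 3*u = -6)
Before t := 3*t: ((¬(2*lim ≥ 3*cnt)) → 18*t = -21) ∧ (2*lim ≥ 3*cnt → 3*u = -6)
Before lim := u: ((¬(2*u ≥ 3*cnt)) → 18*t = -21) ∧ (2*u ≥ 3*cnt → 3*u = -6)
Before skip: ((¬(2*u ≥ 3*cnt)) → 18*t = -21) ∧ (2*u ≥ 3*cnt → 3*u = -6)
Answer: WP = ((¬(2*u ≥ 3*cnt)) → 18*t = -21) ∧ (2*u ≥ 3*cnt → 3*u = -6)


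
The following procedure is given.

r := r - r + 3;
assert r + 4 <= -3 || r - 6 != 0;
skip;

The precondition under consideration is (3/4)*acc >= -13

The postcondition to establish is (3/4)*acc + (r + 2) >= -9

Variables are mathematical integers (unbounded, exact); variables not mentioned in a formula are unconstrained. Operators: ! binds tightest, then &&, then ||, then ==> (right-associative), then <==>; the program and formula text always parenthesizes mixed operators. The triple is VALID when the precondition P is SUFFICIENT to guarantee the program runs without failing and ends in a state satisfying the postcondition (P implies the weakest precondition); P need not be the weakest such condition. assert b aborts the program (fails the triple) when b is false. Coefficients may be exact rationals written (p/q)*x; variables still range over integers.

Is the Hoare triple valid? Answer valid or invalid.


Working backward. After the program, the postcondition (3/4)*acc + (r + 2) >= -9 must hold; in canonical form it is (3/4)*acc + r >= -11.
Before skip: (3/4)*acc + r >= -11
Before assert r + 4 <= -3 || r - 6 != 0: (r <= -7 || r != 6) && (3/4)*acc + r >= -11
Before r := r - r + 3: (3/4)*acc >= -14
The weakest precondition is (3/4)*acc >= -14.
Check whether (3/4)*acc >= -13 implies it.
Every state satisfying the precondition satisfies the weakest precondition: the implication holds.
Answer: valid


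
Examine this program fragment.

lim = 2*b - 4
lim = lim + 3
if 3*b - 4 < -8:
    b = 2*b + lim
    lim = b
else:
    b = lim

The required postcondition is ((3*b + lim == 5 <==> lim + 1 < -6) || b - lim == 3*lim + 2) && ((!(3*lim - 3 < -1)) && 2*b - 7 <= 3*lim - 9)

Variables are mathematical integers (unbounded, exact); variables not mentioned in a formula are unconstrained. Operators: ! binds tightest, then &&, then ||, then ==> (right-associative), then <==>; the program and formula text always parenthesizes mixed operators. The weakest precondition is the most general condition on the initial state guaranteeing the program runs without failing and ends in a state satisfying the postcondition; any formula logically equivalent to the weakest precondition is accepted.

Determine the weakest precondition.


Working backward. After the program, the postcondition ((3*b + lim == 5 <==> lim + 1 < -6) || b - lim == 3*lim + 2) && ((!(3*lim - 3 < -1)) && 2*b - 7 <= 3*lim - 9) must hold; in canonical form it is ((3*b + lim == 5 <==> lim < -7) || b == 4*lim + 2) && (!(3*lim < 2)) && 2*b <= 3*lim - 2.
Then branch requires ((8*b + 4*lim == 5 <==> 2*b + lim < -7) || 6*b + 3*lim == -2) && (!(6*b + 3*lim < 2)) && 2*b + lim >= 2; else branch requires ((4*lim == 5 <==> lim < -7) || 3*lim == -2) && (!(3*lim < 2)) && lim >= 2.
Before the if: (3*b < -4 ==> (((8*b + 4*lim == 5 <==> 2*b + lim < -7) || 6*b + 3*lim == -2) && (!(6*b + 3*lim < 2)) && 2*b + lim >= 2)) && ((!(3*b < -4)) ==> (((4*lim == 5 <==> lim < -7) || 3*lim == -2) && (!(3*lim < 2)) && lim >= 2))
Before lim := lim + 3: (3*b < -4 ==> (((8*b + 4*lim == -7 <==> 2*b + lim < -10) || 6*b + 3*lim == -11) && (!(6*b + 3*lim < -7)) && 2*b + lim >= -1)) && ((!(3*b < -4)) ==> (((4*lim == -7 <==> lim < -10) || 3*lim == -11) && (!(3*lim < -7)) && lim >= -1))
Before lim := 2*b - 4: (3*b < -4 ==> (((16*b == 9 <==> 4*b < -6) || 12*b == 1) && (!(12*b < 5)) && 4*b >= 3)) && ((!(3*b < -4)) ==> (((8*b == 9 <==> 2*b < -6) || 6*b == 1) && (!(6*b < 5)) && 2*b >= 3))
Answer: WP = (3*b < -4 ==> (((16*b == 9 <==> 4*b < -6) || 12*b == 1) && (!(12*b < 5)) && 4*b >= 3)) && ((!(3*b < -4)) ==> (((8*b == 9 <==> 2*b < -6) || 6*b == 1) && (!(6*b < 5)) && 2*b >= 3))


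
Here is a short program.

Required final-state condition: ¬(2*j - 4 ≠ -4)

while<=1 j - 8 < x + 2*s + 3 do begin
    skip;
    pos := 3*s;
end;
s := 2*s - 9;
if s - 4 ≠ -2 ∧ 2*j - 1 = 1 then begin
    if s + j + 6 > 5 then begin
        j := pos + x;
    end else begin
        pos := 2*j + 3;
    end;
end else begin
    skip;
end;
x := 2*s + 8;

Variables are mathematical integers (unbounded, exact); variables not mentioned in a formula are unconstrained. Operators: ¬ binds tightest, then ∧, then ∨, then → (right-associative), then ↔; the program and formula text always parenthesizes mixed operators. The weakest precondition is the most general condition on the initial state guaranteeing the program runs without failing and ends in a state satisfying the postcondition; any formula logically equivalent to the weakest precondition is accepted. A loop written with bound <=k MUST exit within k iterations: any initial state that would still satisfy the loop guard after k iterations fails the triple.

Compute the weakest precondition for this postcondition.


Working backward. After the program, the postcondition ¬(2*j - 4 ≠ -4) must hold; in canonical form it is ¬(2*j ≠ 0).
Before x := 2*s + 8: ¬(2*j ≠ 0)
Then branch requires (j + s > -1 → (¬(2*pos + 2*x ≠ 0))) ∧ ((¬(j + s > -1)) → (¬(2*j ≠ 0))); else branch requires ¬(2*j ≠ 0).
Before the if: ((s ≠ 2 ∧ 2*j = 2) → ((j + s > -1 → (¬(2*pos + 2*x ≠ 0))) ∧ ((¬(j + s > -1)) → (¬(2*j ≠ 0))))) ∧ ((¬(s ≠ 2 ∧ 2*j = 2)) → (¬(2*j ≠ 0)))
Before s := 2*s - 9: ((2*s ≠ 11 ∧ 2*j = 2) → ((j + 2*s > 8 → (¬(2*pos + 2*x ≠ 0))) ∧ ((¬(j + 2*s > 8)) → (¬(2*j ≠ 0))))) ∧ ((¬(2*s ≠ 11 ∧ 2*j = 2)) → (¬(2*j ≠ 0)))
Before the loop (bound <=1), unroll the exhaustion recursion (WP_0 = exit-now case; WP_j = one more guarded iteration, up to j = 1):
  WP_0: (¬(j < 2*s + x + 11)) ∧ ((2*s ≠ 11 ∧ 2*j = 2) → ((j + 2*s > 8 → (¬(2*pos + 2*x ≠ 0))) ∧ ((¬(j + 2*s > 8)) → (¬(2*j ≠ 0))))) ∧ ((¬(2*s ≠ 11 ∧ 2*j = 2)) → (¬(2*j ≠ 0)))
  WP_1: (j < 2*s + x + 11 → ((¬(j < 2*s + x + 11)) ∧ ((2*s ≠ 11 ∧ 2*j = 2) → ((j + 2*s > 8 → (¬(6*s + 2*x ≠ 0))) ∧ ((¬(j + 2*s > 8)) → (¬(2*j ≠ 0))))) ∧ ((¬(2*s ≠ 11 ∧ 2*j = 2)) → (¬(2*j ≠ 0))))) ∧ ((¬(j < 2*s + x + 11)) → (((2*s ≠ 11 ∧ 2*j = 2) → ((j + 2*s > 8 → (¬(2*pos + 2*x ≠ 0))) ∧ ((¬(j + 2*s > 8)) → (¬(2*j ≠ 0))))) ∧ ((¬(2*s ≠ 11 ∧ 2*j = 2)) → (¬(2*j ≠ 0)))))
So before the loop: (j < 2*s + x + 11 → ((¬(j < 2*s + x + 11)) ∧ ((2*s ≠ 11 ∧ 2*j = 2) → ((j + 2*s > 8 → (¬(6*s + 2*x ≠ 0))) ∧ ((¬(j + 2*s > 8)) → (¬(2*j ≠ 0))))) ∧ ((¬(2*s ≠ 11 ∧ 2*j = 2)) → (¬(2*j ≠ 0))))) ∧ ((¬(j < 2*s + x + 11)) → (((2*s ≠ 11 ∧ 2*j = 2) → ((j + 2*s > 8 → (¬(2*pos + 2*x ≠ 0))) ∧ ((¬(j + 2*s > 8)) → (¬(2*j ≠ 0))))) ∧ ((¬(2*s ≠ 11 ∧ 2*j = 2)) → (¬(2*j ≠ 0)))))
Answer: WP = (j < 2*s + x + 11 → ((¬(j < 2*s + x + 11)) ∧ ((2*s ≠ 11 ∧ 2*j = 2) → ((j + 2*s > 8 → (¬(6*s + 2*x ≠ 0))) ∧ ((¬(j + 2*s > 8)) → (¬(2*j ≠ 0))))) ∧ ((¬(2*s ≠ 11 ∧ 2*j = 2)) → (¬(2*j ≠ 0))))) ∧ ((¬(j < 2*s + x + 11)) → (((2*s ≠ 11 ∧ 2*j = 2) → ((j + 2*s > 8 → (¬(2*pos + 2*x ≠ 0))) ∧ ((¬(j + 2*s > 8)) → (¬(2*j ≠ 0))))) ∧ ((¬(2*s ≠ 11 ∧ 2*j = 2)) → (¬(2*j ≠ 0)))))


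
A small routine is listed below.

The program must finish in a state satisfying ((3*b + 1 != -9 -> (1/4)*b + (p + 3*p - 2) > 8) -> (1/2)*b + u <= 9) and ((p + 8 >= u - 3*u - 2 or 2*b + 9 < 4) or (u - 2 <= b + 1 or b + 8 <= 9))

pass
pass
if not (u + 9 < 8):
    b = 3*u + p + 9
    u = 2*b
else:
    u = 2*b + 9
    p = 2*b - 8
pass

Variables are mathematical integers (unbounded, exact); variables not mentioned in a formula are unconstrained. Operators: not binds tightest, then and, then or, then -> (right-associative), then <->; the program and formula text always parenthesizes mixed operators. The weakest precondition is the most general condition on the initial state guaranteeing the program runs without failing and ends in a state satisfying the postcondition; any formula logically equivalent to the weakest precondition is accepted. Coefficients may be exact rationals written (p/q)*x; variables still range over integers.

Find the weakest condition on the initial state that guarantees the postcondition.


Working backward. After the program, the postcondition ((3*b + 1 != -9 -> (1/4)*b + (p + 3*p - 2) > 8) -> (1/2)*b + u <= 9) and ((p + 8 >= u - 3*u - 2 or 2*b + 9 < 4) or (u - 2 <= b + 1 or b + 8 <= 9)) must hold; in canonical form it is ((3*b != -10 -> (1/4)*b + 4*p > 10) -> (1/2)*b + u <= 9) and (p + 2*u >= -10 or 2*b < -5 or u <= b + 3 or b <= 1).
Before skip: ((3*b != -10 -> (1/4)*b + 4*p > 10) -> (1/2)*b + u <= 9) and (p + 2*u >= -10 or 2*b < -5 or u <= b + 3 or b <= 1)
Then branch requires ((3*p + 9*u != -37 -> (17/4)*p + (3/4)*u > 31/4) -> (5/2)*p + (15/2)*u <= -27/2) and (5*p + 12*u >= -46 or 2*p + 6*u < -23 or p + 3*u <= -6 or p + 3*u <= -8); else branch requires ((3*b != -10 -> (33/4)*b > 42) -> (5/2)*b <= 0) and (6*b >= -20 or 2*b < -5 or b <= -6 or b <= 1).
Before the if: ((not (u < -1)) -> (((3*p + 9*u != -37 -> (17/4)*p + (3/4)*u > 31/4) -> (5/2)*p + (15/2)*u <= -27/2) and (5*p + 12*u >= -46 or 2*p + 6*u < -23 or p + 3*u <= -6 or p + 3*u <= -8))) and (u < -1 -> (((3*b != -10 -> (33/4)*b > 42) -> (5/2)*b <= 0) and (6*b >= -20 or 2*b < -5 or b <= -6 or b <= 1)))
Before skip: ((not (u < -1)) -> (((3*p + 9*u != -37 -> (17/4)*p + (3/4)*u > 31/4) -> (5/2)*p + (15/2)*u <= -27/2) and (5*p + 12*u >= -46 or 2*p + 6*u < -23 or p + 3*u <= -6 or p + 3*u <= -8))) and (u < -1 -> (((3*b != -10 -> (33/4)*b > 42) -> (5/2)*b <= 0) and (6*b >= -20 or 2*b < -5 or b <= -6 or b <= 1)))
Before skip: ((not (u < -1)) -> (((3*p + 9*u != -37 -> (17/4)*p + (3/4)*u > 31/4) -> (5/2)*p + (15/2)*u <= -27/2) and (5*p + 12*u >= -46 or 2*p + 6*u < -23 or p + 3*u <= -6 or p + 3*u <= -8))) and (u < -1 -> (((3*b != -10 -> (33/4)*b > 42) -> (5/2)*b <= 0) and (6*b >= -20 or 2*b < -5 or b <= -6 or b <= 1)))
Answer: WP = ((not (u < -1)) -> (((3*p + 9*u != -37 -> (17/4)*p + (3/4)*u > 31/4) -> (5/2)*p + (15/2)*u <= -27/2) and (5*p + 12*u >= -46 or 2*p + 6*u < -23 or p + 3*u <= -6 or p + 3*u <= -8))) and (u < -1 -> (((3*b != -10 -> (33/4)*b > 42) -> (5/2)*b <= 0) and (6*b >= -20 or 2*b < -5 or b <= -6 or b <= 1)))


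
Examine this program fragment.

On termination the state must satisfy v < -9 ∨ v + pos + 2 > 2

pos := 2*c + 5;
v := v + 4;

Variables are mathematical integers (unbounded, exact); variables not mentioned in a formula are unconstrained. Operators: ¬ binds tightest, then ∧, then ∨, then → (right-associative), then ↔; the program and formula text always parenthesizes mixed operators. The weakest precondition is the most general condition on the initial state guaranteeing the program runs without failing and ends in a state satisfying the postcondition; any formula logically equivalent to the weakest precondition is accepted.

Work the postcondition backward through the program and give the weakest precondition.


Working backward. After the program, the postcondition v < -9 ∨ v + pos + 2 > 2 must hold; in canonical form it is v < -9 ∨ pos + v > 0.
Before v := v + 4: v < -13 ∨ pos + v > -4
Before pos := 2*c + 5: v < -13 ∨ 2*c + v > -9
Answer: WP = v < -13 ∨ 2*c + v > -9


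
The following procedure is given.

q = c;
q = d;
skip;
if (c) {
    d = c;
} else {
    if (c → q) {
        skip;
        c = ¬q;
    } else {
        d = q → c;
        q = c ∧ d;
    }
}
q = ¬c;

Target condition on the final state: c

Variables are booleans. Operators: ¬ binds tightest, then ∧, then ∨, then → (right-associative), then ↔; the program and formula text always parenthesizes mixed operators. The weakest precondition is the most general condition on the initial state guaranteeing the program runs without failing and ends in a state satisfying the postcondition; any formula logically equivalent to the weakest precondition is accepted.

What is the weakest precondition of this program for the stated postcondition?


Working backward. After the program, c must hold.
Before q := ¬c: c
Then branch requires c; else branch requires ((c → q) → (¬q)) ∧ ((¬(c → q)) → c).
Before the if: (¬c) → (((c → q) → (¬q)) ∧ ((¬(c → q)) → c))
Before skip: (¬c) → (((c → q) → (¬q)) ∧ ((¬(c → q)) → c))
Before q := d: (¬c) → (((c → d) → (¬d)) ∧ ((¬(c → d)) → c))
Before q := c: (¬c) → (((c → d) → (¬d)) ∧ ((¬(c → d)) → c))
Answer: WP = (¬c) → (((c → d) → (¬d)) ∧ ((¬(c → d)) → c))


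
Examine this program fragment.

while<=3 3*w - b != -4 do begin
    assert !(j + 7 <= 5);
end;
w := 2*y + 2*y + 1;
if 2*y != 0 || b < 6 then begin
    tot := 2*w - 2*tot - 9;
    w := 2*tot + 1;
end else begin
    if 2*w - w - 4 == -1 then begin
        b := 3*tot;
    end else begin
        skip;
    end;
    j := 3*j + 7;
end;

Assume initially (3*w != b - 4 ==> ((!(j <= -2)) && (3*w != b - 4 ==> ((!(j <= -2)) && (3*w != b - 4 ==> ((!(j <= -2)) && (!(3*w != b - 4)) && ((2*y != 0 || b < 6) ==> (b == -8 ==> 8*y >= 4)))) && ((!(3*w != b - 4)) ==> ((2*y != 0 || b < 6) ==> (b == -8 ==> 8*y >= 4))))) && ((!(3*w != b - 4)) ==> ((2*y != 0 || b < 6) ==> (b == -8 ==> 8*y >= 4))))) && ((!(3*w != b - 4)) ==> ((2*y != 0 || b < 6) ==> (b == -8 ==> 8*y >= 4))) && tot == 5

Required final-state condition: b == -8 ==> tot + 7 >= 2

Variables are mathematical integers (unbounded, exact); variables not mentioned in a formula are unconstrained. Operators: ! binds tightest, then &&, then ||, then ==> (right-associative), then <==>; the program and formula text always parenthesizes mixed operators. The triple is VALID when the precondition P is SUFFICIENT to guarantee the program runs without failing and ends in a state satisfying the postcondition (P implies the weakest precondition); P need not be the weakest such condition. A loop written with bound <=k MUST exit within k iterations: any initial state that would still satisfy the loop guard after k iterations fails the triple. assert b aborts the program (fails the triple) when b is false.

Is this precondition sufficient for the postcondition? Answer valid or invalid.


Working backward. After the program, the postcondition b == -8 ==> tot + 7 >= 2 must hold; in canonical form it is b == -8 ==> tot >= -5.
Then branch requires b == -8 ==> 2*w >= 2*tot + 4; else branch requires (w == 3 ==> (3*tot == -8 ==> tot >= -5)) && ((!(w == 3)) ==> (b == -8 ==> tot >= -5)).
Before the if: ((2*y != 0 || b < 6) ==> (b == -8 ==> 2*w >= 2*tot + 4)) && ((!(2*y != 0 || b < 6)) ==> ((w == 3 ==> (3*tot == -8 ==> tot >= -5)) && ((!(w == 3)) ==> (b == -8 ==> tot >= -5))))
Before w := 2*y + 2*y + 1: ((2*y != 0 || b < 6) ==> (b == -8 ==> 8*y >= 2*tot + 2)) && ((!(2*y != 0 || b < 6)) ==> ((4*y == 2 ==> (3*tot == -8 ==> tot >= -5)) && ((!(4*y == 2)) ==> (b == -8 ==> tot >= -5))))
Before the loop (bound <=3), unroll the exhaustion recursion (WP_0 = exit-now case; WP_j = one more guarded iteration, up to j = 3):
  WP_0: (!(3*w != b - 4)) && ((2*y != 0 || b < 6) ==> (b == -8 ==> 8*y >= 2*tot + 2)) && ((!(2*y != 0 || b < 6)) ==> ((4*y == 2 ==> (3*tot == -8 ==> tot >= -5)) && ((!(4*y == 2)) ==> (b == -8 ==> tot >= -5))))
  WP_1: (3*w != b - 4 ==> ((!(j <= -2)) && (!(3*w != b - 4)) && ((2*y != 0 || b < 6) ==> (b == -8 ==> 8*y >= 2*tot + 2)) && ((!(2*y != 0 || b < 6)) ==> ((4*y == 2 ==> (3*tot == -8 ==> tot >= -5)) && ((!(4*y == 2)) ==> (b == -8 ==> tot >= -5)))))) && ((!(3*w != b - 4)) ==> (((2*y != 0 || b < 6) ==> (b == -8 ==> 8*y >= 2*tot + 2)) && ((!(2*y != 0 || b < 6)) ==> ((4*y == 2 ==> (3*tot == -8 ==> tot >= -5)) && ((!(4*y == 2)) ==> (b == -8 ==> tot >= -5))))))
  WP_2: (3*w != b - 4 ==> ((!(j <= -2)) && (3*w != b - 4 ==> ((!(j <= -2)) && (!(3*w != b - 4)) && ((2*y != 0 || b < 6) ==> (b == -8 ==> 8*y >= 2*tot + 2)) && ((!(2*y != 0 || b < 6)) ==> ((4*y == 2 ==> (3*tot == -8 ==> tot >= -5)) && ((!(4*y == 2)) ==> (b == -8 ==> tot >= -5)))))) && ((!(3*w != b - 4)) ==> (((2*y != 0 || b < 6) ==> (b == -8 ==> 8*y >= 2*tot + 2)) && ((!(2*y != 0 || b < 6)) ==> ((4*y == 2 ==> (3*tot == -8 ==> tot >= -5)) && ((!(4*y == 2)) ==> (b == -8 ==> tot >= -5)))))))) && ((!(3*w != b - 4)) ==> (((2*y != 0 || b < 6) ==> (b == -8 ==> 8*y >= 2*tot + 2)) && ((!(2*y != 0 || b < 6)) ==> ((4*y == 2 ==> (3*tot == -8 ==> tot >= -5)) && ((!(4*y == 2)) ==> (b == -8 ==> tot >= -5))))))
  WP_3: (3*w != b - 4 ==> ((!(j <= -2)) && (3*w != b - 4 ==> ((!(j <= -2)) && (3*w != b - 4 ==> ((!(j <= -2)) && (!(3*w != b - 4)) && ((2*y != 0 || b < 6) ==> (b == -8 ==> 8*y >= 2*tot + 2)) && ((!(2*y != 0 || b < 6)) ==> ((4*y == 2 ==> (3*tot == -8 ==> tot >= -5)) && ((!(4*y == 2)) ==> (b == -8 ==> tot >= -5)))))) && ((!(3*w != b - 4)) ==> (((2*y != 0 || b < 6) ==> (b == -8 ==> 8*y >= 2*tot + 2)) && ((!(2*y != 0 || b < 6)) ==> ((4*y == 2 ==> (3*tot == -8 ==> tot >= -5)) && ((!(4*y == 2)) ==> (b == -8 ==> tot >= -5)))))))) && ((!(3*w != b - 4)) ==> (((2*y != 0 || b < 6) ==> (b == -8 ==> 8*y >= 2*tot + 2)) && ((!(2*y != 0 || b < 6)) ==> ((4*y == 2 ==> (3*tot == -8 ==> tot >= -5)) && ((!(4*y == 2)) ==> (b == -8 ==> tot >= -5)))))))) && ((!(3*w != b - 4)) ==> (((2*y != 0 || b < 6) ==> (b == -8 ==> 8*y >= 2*tot + 2)) && ((!(2*y != 0 || b < 6)) ==> ((4*y == 2 ==> (3*tot == -8 ==> tot >= -5)) && ((!(4*y == 2)) ==> (b == -8 ==> tot >= -5))))))
So before the loop: (3*w != b - 4 ==> ((!(j <= -2)) && (3*w != b - 4 ==> ((!(j <= -2)) && (3*w != b - 4 ==> ((!(j <= -2)) && (!(3*w != b - 4)) && ((2*y != 0 || b < 6) ==> (b == -8 ==> 8*y >= 2*tot + 2)) && ((!(2*y != 0 || b < 6)) ==> ((4*y == 2 ==> (3*tot == -8 ==> tot >= -5)) && ((!(4*y == 2)) ==> (b == -8 ==> tot >= -5)))))) && ((!(3*w != b - 4)) ==> (((2*y != 0 || b < 6) ==> (b == -8 ==> 8*y >= 2*tot + 2)) && ((!(2*y != 0 || b < 6)) ==> ((4*y == 2 ==> (3*tot == -8 ==> tot >= -5)) && ((!(4*y == 2)) ==> (b == -8 ==> tot >= -5)))))))) && ((!(3*w != b - 4)) ==> (((2*y != 0 || b < 6) ==> (b == -8 ==> 8*y >= 2*tot + 2)) && ((!(2*y != 0 || b < 6)) ==> ((4*y == 2 ==> (3*tot == -8 ==> tot >= -5)) && ((!(4*y == 2)) ==> (b == -8 ==> tot >= -5)))))))) && ((!(3*w != b - 4)) ==> (((2*y != 0 || b < 6) ==> (b == -8 ==> 8*y >= 2*tot + 2)) && ((!(2*y != 0 || b < 6)) ==> ((4*y == 2 ==> (3*tot == -8 ==> tot >= -5)) && ((!(4*y == 2)) ==> (b == -8 ==> tot >= -5))))))
The weakest precondition is (3*w != b - 4 ==> ((!(j <= -2)) && (3*w != b - 4 ==> ((!(j <= -2)) && (3*w != b - 4 ==> ((!(j <= -2)) && (!(3*w != b - 4)) && ((2*y != 0 || b < 6) ==> (b == -8 ==> 8*y >= 2*tot + 2)) && ((!(2*y != 0 || b < 6)) ==> ((4*y == 2 ==> (3*tot == -8 ==> tot >= -5)) && ((!(4*y == 2)) ==> (b == -8 ==> tot >= -5)))))) && ((!(3*w != b - 4)) ==> (((2*y != 0 || b < 6) ==> (b == -8 ==> 8*y >= 2*tot + 2)) && ((!(2*y != 0 || b < 6)) ==> ((4*y == 2 ==> (3*tot == -8 ==> tot >= -5)) && ((!(4*y == 2)) ==> (b == -8 ==> tot >= -5)))))))) && ((!(3*w != b - 4)) ==> (((2*y != 0 || b < 6) ==> (b == -8 ==> 8*y >= 2*tot + 2)) && ((!(2*y != 0 || b < 6)) ==> ((4*y == 2 ==> (3*tot == -8 ==> tot >= -5)) && ((!(4*y == 2)) ==> (b == -8 ==> tot >= -5)))))))) && ((!(3*w != b - 4)) ==> (((2*y != 0 || b < 6) ==> (b == -8 ==> 8*y >= 2*tot + 2)) && ((!(2*y != 0 || b < 6)) ==> ((4*y == 2 ==> (3*tot == -8 ==> tot >= -5)) && ((!(4*y == 2)) ==> (b == -8 ==> tot >= -5)))))).
Check whether (3*w != b - 4 ==> ((!(j <= -2)) && (3*w != b - 4 ==> ((!(j <= -2)) && (3*w != b - 4 ==> ((!(j <= -2)) && (!(3*w != b - 4)) && ((2*y != 0 || b < 6) ==> (b == -8 ==> 8*y >= 4)))) && ((!(3*w != b - 4)) ==> ((2*y != 0 || b < 6) ==> (b == -8 ==> 8*y >= 4))))) && ((!(3*w != b - 4)) ==> ((2*y != 0 || b < 6) ==> (b == -8 ==> 8*y >= 4))))) && ((!(3*w != b - 4)) ==> ((2*y != 0 || b < 6) ==> (b == -8 ==> 8*y >= 4))) && tot == 5 implies it.
Countermodel: at the initial state b = -8, j = 0, tot = 5, w = -4, y = 1, the precondition holds but the weakest precondition fails.
Answer: invalid


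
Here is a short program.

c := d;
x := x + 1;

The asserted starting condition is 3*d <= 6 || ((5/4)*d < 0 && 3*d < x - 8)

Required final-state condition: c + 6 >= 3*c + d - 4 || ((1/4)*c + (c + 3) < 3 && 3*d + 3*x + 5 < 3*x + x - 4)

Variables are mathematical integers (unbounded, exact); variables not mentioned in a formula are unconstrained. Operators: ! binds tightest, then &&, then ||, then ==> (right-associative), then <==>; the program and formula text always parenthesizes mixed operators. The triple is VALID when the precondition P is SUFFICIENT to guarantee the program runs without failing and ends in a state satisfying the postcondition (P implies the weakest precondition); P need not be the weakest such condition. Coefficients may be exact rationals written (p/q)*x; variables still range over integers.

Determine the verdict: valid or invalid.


Working backward. After the program, the postcondition c + 6 >= 3*c + d - 4 || ((1/4)*c + (c + 3) < 3 && 3*d + 3*x + 5 < 3*x + x - 4) must hold; in canonical form it is 2*c + d <= 10 || ((5/4)*c < 0 && 3*d < x - 9).
Before x := x + 1: 2*c + d <= 10 || ((5/4)*c < 0 && 3*d < x - 8)
Before c := d: 3*d <= 10 || ((5/4)*d < 0 && 3*d < x - 8)
The weakest precondition is 3*d <= 10 || ((5/4)*d < 0 && 3*d < x - 8).
Check whether 3*d <= 6 || ((5/4)*d < 0 && 3*d < x - 8) implies it.
Every state satisfying the precondition satisfies the weakest precondition: the implication holds.
Answer: valid


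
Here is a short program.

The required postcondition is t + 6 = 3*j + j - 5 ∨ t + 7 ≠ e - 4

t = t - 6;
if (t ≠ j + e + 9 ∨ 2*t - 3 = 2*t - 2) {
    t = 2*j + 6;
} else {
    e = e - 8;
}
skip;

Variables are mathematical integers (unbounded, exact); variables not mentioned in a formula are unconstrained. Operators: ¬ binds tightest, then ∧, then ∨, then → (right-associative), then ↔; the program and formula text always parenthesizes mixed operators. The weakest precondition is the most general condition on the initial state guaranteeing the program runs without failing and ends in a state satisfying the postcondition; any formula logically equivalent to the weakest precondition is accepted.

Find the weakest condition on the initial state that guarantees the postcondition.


Working backward. After the program, the postcondition t + 6 = 3*j + j - 5 ∨ t + 7 ≠ e - 4 must hold; in canonical form it is t = 4*j - 11 ∨ t ≠ e - 11.
Before skip: t = 4*j - 11 ∨ t ≠ e - 11
Then branch requires 2*j = 17 ∨ 2*j ≠ e - 17; else branch requires t = 4*j - 11 ∨ t ≠ e - 19.
Before the if: (t ≠ e + j + 9 → (2*j = 17 ∨ 2*j ≠ e - 17)) ∧ ((¬(t ≠ e + j + 9)) → (t = 4*j - 11 ∨ t ≠ e - 19))
Before t := t - 6: (t ≠ e + j + 15 → (2*j = 17 ∨ 2*j ≠ e - 17)) ∧ ((¬(t ≠ e + j + 15)) → (t = 4*j - 5 ∨ t ≠ e - 13))
Answer: WP = (t ≠ e + j + 15 → (2*j = 17 ∨ 2*j ≠ e - 17)) ∧ ((¬(t ≠ e + j + 15)) → (t = 4*j - 5 ∨ t ≠ e - 13))


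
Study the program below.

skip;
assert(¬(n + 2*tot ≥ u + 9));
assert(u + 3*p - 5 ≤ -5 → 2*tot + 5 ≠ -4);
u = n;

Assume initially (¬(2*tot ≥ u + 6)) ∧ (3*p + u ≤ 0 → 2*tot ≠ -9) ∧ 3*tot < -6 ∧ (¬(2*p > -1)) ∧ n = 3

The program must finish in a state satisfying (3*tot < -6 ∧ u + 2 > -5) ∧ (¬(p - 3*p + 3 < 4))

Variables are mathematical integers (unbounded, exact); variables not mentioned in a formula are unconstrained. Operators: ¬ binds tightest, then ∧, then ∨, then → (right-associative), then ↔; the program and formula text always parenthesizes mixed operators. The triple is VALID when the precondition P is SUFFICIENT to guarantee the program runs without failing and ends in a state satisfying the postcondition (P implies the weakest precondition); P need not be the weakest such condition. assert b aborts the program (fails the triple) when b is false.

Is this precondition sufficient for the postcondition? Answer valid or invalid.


Working backward. After the program, the postcondition (3*tot < -6 ∧ u + 2 > -5) ∧ (¬(p - 3*p + 3 < 4)) must hold; in canonical form it is 3*tot < -6 ∧ u > -7 ∧ (¬(2*p > -1)).
Before u := n: 3*tot < -6 ∧ n > -7 ∧ (¬(2*p > -1))
Before assert u + 3*p - 5 ≤ -5 → 2*tot + 5 ≠ -4: (3*p + u ≤ 0 → 2*tot ≠ -9) ∧ 3*tot < -6 ∧ n > -7 ∧ (¬(2*p > -1))
Before assert ¬(n + 2*tot ≥ u + 9): (¬(n + 2*tot ≥ u + 9)) ∧ (3*p + u ≤ 0 → 2*tot ≠ -9) ∧ 3*tot < -6 ∧ n > -7 ∧ (¬(2*p > -1))
Before skip: (¬(n + 2*tot ≥ u + 9)) ∧ (3*p + u ≤ 0 → 2*tot ≠ -9) ∧ 3*tot < -6 ∧ n > -7 ∧ (¬(2*p > -1))
The weakest precondition is (¬(n + 2*tot ≥ u + 9)) ∧ (3*p + u ≤ 0 → 2*tot ≠ -9) ∧ 3*tot < -6 ∧ n > -7 ∧ (¬(2*p > -1)).
Check whether (¬(2*tot ≥ u + 6)) ∧ (3*p + u ≤ 0 → 2*tot ≠ -9) ∧ 3*tot < -6 ∧ (¬(2*p > -1)) ∧ n = 3 implies it.
Every state satisfying the precondition satisfies the weakest precondition: the implication holds.
Answer: valid


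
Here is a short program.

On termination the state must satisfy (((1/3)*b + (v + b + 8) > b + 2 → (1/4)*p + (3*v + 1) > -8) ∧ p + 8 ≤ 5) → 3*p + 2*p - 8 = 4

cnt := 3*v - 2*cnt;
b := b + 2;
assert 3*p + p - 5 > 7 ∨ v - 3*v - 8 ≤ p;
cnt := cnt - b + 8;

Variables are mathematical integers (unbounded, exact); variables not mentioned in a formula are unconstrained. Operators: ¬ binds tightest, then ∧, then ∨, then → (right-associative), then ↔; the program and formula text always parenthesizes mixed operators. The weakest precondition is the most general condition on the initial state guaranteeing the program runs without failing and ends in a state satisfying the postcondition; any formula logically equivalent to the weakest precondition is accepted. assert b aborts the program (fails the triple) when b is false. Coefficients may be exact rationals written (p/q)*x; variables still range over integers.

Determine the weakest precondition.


Working backward. After the program, the postcondition (((1/3)*b + (v + b + 8) > b + 2 → (1/4)*p + (3*v + 1) > -8) ∧ p + 8 ≤ 5) → 3*p + 2*p - 8 = 4 must hold; in canonical form it is (((1/3)*b + v > -6 → (1/4)*p + 3*v > -9) ∧ p ≤ -3) → 5*p = 12.
Before cnt := cnt - b + 8: (((1/3)*b + v > -6 → (1/4)*p + 3*v > -9) ∧ p ≤ -3) → 5*p = 12
Before assert 3*p + p - 5 > 7 ∨ v - 3*v - 8 ≤ p: (4*p > 12 ∨ p + 2*v ≥ -8) ∧ ((((1/3)*b + v > -6 → (1/4)*p + 3*v > -9) ∧ p ≤ -3) → 5*p = 12)
Before b := b + 2: (4*p > 12 ∨ p + 2*v ≥ -8) ∧ ((((1/3)*b + v > -20/3 → (1/4)*p + 3*v > -9) ∧ p ≤ -3) → 5*p = 12)
Before cnt := 3*v - 2*cnt: (4*p > 12 ∨ p + 2*v ≥ -8) ∧ ((((1/3)*b + v > -20/3 → (1/4)*p + 3*v > -9) ∧ p ≤ -3) → 5*p = 12)
Answer: WP = (4*p > 12 ∨ p + 2*v ≥ -8) ∧ ((((1/3)*b + v > -20/3 → (1/4)*p + 3*v > -9) ∧ p ≤ -3) → 5*p = 12)


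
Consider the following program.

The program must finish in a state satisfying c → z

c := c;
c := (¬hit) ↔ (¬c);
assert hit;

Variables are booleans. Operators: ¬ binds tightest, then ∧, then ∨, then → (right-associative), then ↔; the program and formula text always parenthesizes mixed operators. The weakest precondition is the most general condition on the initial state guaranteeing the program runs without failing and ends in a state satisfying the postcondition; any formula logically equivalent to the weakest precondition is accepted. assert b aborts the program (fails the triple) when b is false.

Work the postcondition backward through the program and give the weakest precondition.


Working backward. After the program, c → z must hold.
Before assert hit: hit ∧ (c → z)
Before c := (¬hit) ↔ (¬c): hit ∧ (((¬hit) ↔ (¬c)) → z)
Before c := c: hit ∧ (((¬hit) ↔ (¬c)) → z)
Answer: WP = hit ∧ (((¬hit) ↔ (¬c)) → z)


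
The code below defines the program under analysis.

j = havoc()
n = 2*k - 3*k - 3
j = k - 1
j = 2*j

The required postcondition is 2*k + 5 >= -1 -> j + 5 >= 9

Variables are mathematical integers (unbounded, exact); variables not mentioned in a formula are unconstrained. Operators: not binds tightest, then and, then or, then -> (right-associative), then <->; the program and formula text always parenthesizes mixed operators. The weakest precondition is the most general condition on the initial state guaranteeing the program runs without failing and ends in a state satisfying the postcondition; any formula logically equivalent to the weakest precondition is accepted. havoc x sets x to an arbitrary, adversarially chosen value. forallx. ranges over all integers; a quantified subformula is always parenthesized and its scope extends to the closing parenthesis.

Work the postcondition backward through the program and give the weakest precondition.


Working backward. After the program, the postcondition 2*k + 5 >= -1 -> j + 5 >= 9 must hold; in canonical form it is 2*k >= -6 -> j >= 4.
Before j := 2*j: 2*k >= -6 -> 2*j >= 4
Before j := k - 1: 2*k >= -6 -> 2*k >= 6
Before n := 2*k - 3*k - 3: 2*k >= -6 -> 2*k >= 6
Before havoc j: 2*k >= -6 -> 2*k >= 6
Answer: WP = 2*k >= -6 -> 2*k >= 6


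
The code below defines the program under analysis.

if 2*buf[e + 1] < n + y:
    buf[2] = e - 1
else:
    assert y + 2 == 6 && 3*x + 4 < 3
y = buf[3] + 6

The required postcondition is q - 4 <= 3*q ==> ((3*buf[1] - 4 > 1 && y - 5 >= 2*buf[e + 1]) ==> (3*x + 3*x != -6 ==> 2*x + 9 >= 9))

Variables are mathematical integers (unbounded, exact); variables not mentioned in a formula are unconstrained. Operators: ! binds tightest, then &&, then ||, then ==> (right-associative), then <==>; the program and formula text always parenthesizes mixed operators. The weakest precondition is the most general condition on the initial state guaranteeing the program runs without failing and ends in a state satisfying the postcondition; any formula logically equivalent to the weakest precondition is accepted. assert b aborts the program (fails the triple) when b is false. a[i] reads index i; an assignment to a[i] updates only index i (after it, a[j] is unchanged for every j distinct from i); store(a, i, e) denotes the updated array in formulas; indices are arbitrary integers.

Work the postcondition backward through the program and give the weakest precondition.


Working backward. After the program, the postcondition q - 4 <= 3*q ==> ((3*buf[1] - 4 > 1 && y - 5 >= 2*buf[e + 1]) ==> (3*x + 3*x != -6 ==> 2*x + 9 >= 9)) must hold; in canonical form it is 2*q >= -4 ==> ((3*buf[1] > 5 && y >= 2*buf[e + 1] + 5) ==> (6*x != -6 ==> 2*x >= 0)).
Before y := buf[3] + 6: 2*q >= -4 ==> ((3*buf[1] > 5 && buf[3] >= 2*buf[e + 1] - 1) ==> (6*x != -6 ==> 2*x >= 0))
Then branch requires 2*q >= -4 ==> ((3*buf[1] > 5 && buf[3] >= 2*store(buf, 2, e - 1)[e + 1] - 1) ==> (6*x != -6 ==> 2*x >= 0)); else branch requires y == 4 && 3*x < -1 && (2*q >= -4 ==> ((3*buf[1] > 5 && buf[3] >= 2*buf[e + 1] - 1) ==> (6*x != -6 ==> 2*x >= 0))).
Before the if: (2*buf[e + 1] < n + y ==> (2*q >= -4 ==> ((3*buf[1] > 5 && buf[3] >= 2*store(buf, 2, e - 1)[e + 1] - 1) ==> (6*x != -6 ==> 2*x >= 0)))) && ((!(2*buf[e + 1] < n + y)) ==> (y == 4 && 3*x < -1 && (2*q >= -4 ==> ((3*buf[1] > 5 && buf[3] >= 2*buf[e + 1] - 1) ==> (6*x != -6 ==> 2*x >= 0)))))
Answer: WP = (2*buf[e + 1] < n + y ==> (2*q >= -4 ==> ((3*buf[1] > 5 && buf[3] >= 2*store(buf, 2, e - 1)[e + 1] - 1) ==> (6*x != -6 ==> 2*x >= 0)))) && ((!(2*buf[e + 1] < n + y)) ==> (y == 4 && 3*x < -1 && (2*q >= -4 ==> ((3*buf[1] > 5 && buf[3] >= 2*buf[e + 1] - 1) ==> (6*x != -6 ==> 2*x >= 0)))))


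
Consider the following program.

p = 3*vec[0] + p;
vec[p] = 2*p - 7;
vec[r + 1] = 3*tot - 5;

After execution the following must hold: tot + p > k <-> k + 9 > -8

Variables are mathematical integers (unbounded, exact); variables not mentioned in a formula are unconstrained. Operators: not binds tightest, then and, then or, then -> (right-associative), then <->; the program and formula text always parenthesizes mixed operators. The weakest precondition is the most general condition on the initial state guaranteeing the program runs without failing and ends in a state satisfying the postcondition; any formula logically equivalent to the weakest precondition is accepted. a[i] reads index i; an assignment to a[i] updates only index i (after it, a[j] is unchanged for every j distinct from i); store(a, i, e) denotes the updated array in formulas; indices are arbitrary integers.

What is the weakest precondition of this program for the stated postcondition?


Working backward. After the program, the postcondition tot + p > k <-> k + 9 > -8 must hold; in canonical form it is p + tot > k <-> k > -17.
Before vec[r + 1] := 3*tot - 5: p + tot > k <-> k > -17
Before vec[p] := 2*p - 7: p + tot > k <-> k > -17
Before p := 3*vec[0] + p: 3*vec[0] + p + tot > k <-> k > -17
Answer: WP = 3*vec[0] + p + tot > k <-> k > -17


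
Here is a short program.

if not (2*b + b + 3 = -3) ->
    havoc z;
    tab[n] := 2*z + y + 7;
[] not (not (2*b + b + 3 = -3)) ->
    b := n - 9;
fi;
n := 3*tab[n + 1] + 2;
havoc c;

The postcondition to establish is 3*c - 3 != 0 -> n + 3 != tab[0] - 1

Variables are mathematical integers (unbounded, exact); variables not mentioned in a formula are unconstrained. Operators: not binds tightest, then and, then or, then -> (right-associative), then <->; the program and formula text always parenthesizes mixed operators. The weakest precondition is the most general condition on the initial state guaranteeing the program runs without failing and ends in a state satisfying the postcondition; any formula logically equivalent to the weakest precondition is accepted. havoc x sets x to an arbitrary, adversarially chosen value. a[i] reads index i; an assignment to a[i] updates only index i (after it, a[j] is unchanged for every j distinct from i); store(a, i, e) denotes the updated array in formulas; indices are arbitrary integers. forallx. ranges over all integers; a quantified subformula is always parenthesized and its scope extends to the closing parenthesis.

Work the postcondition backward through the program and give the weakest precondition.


Working backward. After the program, the postcondition 3*c - 3 != 0 -> n + 3 != tab[0] - 1 must hold; in canonical form it is 3*c != 3 -> n != tab[0] - 4.
Before havoc c: forall c_1. (3*c_1 != 3 -> n != tab[0] - 4)
Before n := 3*tab[n + 1] + 2: forall c_1. (3*c_1 != 3 -> 3*tab[n + 1] != tab[0] - 6)
Then branch requires forall z_1. (forall c_1. (3*c_1 != 3 -> 3*store(tab, n, y + 2*z_1 + 7)[n + 1] != store(tab, n, y + 2*z_1 + 7)[0] - 6)); else branch requires forall c_1. (3*c_1 != 3 -> 3*tab[n + 1] != tab[0] - 6).
Before the if: ((not (3*b = -6)) -> (forall z_1. (forall c_1. (3*c_1 != 3 -> 3*store(tab, n, y + 2*z_1 + 7)[n + 1] != store(tab, n, y + 2*z_1 + 7)[0] - 6)))) and (3*b = -6 -> (forall c_1. (3*c_1 != 3 -> 3*tab[n + 1] != tab[0] - 6)))
Answer: WP = ((not (3*b = -6)) -> (forall z_1. (forall c_1. (3*c_1 != 3 -> 3*store(tab, n, y + 2*z_1 + 7)[n + 1] != store(tab, n, y + 2*z_1 + 7)[0] - 6)))) and (3*b = -6 -> (forall c_1. (3*c_1 != 3 -> 3*tab[n + 1] != tab[0] - 6)))
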